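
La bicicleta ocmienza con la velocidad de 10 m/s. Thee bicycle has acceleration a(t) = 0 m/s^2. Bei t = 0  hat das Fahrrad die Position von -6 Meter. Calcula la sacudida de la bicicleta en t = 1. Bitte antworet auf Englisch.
We must differentiate our acceleration equation a(t) = 0 1 time. Taking d/dt of a(t), we find j(t) = 0. Using j(t) = 0 and substituting t = 1, we find j = 0.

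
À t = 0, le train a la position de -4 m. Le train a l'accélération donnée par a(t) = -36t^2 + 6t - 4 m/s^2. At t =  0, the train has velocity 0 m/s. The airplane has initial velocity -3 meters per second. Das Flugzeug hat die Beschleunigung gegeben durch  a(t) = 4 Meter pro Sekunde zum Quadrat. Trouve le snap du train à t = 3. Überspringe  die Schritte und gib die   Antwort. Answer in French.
Le snap à t = 3 est s = -72.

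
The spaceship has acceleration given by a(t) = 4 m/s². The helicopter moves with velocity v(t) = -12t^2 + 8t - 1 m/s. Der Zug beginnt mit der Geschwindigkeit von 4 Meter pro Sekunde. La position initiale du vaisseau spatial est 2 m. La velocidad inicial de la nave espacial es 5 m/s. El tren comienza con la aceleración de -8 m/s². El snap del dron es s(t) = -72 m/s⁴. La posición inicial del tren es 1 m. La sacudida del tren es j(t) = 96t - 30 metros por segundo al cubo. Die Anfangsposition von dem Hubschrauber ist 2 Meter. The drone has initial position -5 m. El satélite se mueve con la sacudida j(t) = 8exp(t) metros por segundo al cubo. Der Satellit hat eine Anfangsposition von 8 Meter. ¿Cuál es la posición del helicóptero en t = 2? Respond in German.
Ausgehend von der Geschwindigkeit v(t) = -12·t^2 + 8·t - 1, nehmen wir 1 Integral. Mit ∫v(t)dt und Anwendung von x(0) = 2, finden wir x(t) = -4·t^3 + 4·t^2 - t + 2. Aus der Gleichung für die Position x(t) = -4·t^3 + 4·t^2 - t + 2, setzen wir t = 2 ein und erhalten x = -16.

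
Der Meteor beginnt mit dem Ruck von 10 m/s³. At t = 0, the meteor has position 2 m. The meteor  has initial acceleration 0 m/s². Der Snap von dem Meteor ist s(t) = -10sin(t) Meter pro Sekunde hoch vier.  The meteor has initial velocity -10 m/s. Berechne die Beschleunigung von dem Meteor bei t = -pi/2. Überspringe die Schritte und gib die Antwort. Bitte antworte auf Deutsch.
Bei t = -pi/2, a = -10.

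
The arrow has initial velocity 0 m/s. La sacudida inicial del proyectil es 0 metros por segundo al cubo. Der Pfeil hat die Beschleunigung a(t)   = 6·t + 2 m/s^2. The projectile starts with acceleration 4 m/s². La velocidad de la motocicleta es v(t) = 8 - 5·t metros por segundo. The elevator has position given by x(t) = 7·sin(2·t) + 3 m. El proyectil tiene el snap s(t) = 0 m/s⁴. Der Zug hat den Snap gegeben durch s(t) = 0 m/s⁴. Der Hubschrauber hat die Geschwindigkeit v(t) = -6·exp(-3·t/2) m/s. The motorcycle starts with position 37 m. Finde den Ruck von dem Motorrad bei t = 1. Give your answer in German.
Ausgehend von der Geschwindigkeit v(t) = 8 - 5·t, nehmen wir 2 Ableitungen. Mit d/dt von v(t) finden wir a(t) = -5. Durch Ableiten von der Beschleunigung erhalten wir den Ruck: j(t) = 0. Mit j(t) = 0 und Einsetzen von t = 1, finden wir j = 0.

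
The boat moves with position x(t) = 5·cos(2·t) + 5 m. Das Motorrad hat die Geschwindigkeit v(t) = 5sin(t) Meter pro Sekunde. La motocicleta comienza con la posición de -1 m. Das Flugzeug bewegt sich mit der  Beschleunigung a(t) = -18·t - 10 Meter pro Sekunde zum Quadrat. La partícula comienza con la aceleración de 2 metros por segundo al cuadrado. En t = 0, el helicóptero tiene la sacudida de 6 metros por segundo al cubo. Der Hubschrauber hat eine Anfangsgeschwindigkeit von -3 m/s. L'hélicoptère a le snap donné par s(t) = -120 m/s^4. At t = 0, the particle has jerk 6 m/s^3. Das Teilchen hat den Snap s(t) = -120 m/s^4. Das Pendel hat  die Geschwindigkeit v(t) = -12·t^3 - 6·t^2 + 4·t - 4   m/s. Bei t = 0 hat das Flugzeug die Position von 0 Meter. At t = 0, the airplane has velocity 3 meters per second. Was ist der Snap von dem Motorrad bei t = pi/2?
Ausgehend von der Geschwindigkeit v(t) = 5·sin(t), nehmen wir 3 Ableitungen. Durch Ableiten von der Geschwindigkeit erhalten wir die Beschleunigung: a(t) = 5·cos(t). Durch Ableiten von der Beschleunigung erhalten wir den Ruck: j(t) = -5·sin(t). Mit d/dt von j(t) finden wir s(t) = -5·cos(t). Mit s(t) = -5·cos(t) und Einsetzen von t = pi/2, finden wir s = 0.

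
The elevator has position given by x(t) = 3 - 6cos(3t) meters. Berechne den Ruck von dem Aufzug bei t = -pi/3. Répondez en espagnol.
Debemos derivar nuestra ecuación de la posición x(t) = 3 - 6·cos(3·t) 3 veces. Derivando la posición, obtenemos la velocidad: v(t) = 18·sin(3·t). La derivada de la velocidad da la aceleración: a(t) = 54·cos(3·t). Tomando d/dt de a(t), encontramos j(t) = -162·sin(3·t). De la ecuación de la sacudida j(t) = -162·sin(3·t), sustituimos t = -pi/3 para obtener j = 0.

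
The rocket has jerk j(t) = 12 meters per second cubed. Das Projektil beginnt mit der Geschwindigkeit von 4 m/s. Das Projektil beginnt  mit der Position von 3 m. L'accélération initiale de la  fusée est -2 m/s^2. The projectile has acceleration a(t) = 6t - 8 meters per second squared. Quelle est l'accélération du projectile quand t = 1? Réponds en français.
En utilisant a(t) = 6·t - 8 et en substituant t = 1, nous trouvons a = -2.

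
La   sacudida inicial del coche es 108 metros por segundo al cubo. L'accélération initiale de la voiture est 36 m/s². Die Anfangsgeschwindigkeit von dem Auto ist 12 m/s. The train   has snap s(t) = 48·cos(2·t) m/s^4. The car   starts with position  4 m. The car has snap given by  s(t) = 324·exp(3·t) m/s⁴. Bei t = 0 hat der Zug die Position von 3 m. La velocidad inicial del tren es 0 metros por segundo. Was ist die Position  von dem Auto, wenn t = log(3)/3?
Wir müssen das Integral unserer Gleichung für den Snap s(t) = 324·exp(3·t) 4-mal finden. Mit ∫s(t)dt und Anwendung von j(0) = 108, finden wir j(t) = 108·exp(3·t). Durch Integration von dem Ruck und Verwendung der Anfangsbedingung a(0) = 36, erhalten wir a(t) = 36·exp(3·t). Mit ∫a(t)dt und Anwendung von v(0) = 12, finden wir v(t) = 12·exp(3·t). Die Stammfunktion von der Geschwindigkeit, mit x(0) = 4, ergibt die Position: x(t) = 4·exp(3·t). Aus der Gleichung für die Position x(t) = 4·exp(3·t), setzen wir t = log(3)/3 ein und erhalten x = 12.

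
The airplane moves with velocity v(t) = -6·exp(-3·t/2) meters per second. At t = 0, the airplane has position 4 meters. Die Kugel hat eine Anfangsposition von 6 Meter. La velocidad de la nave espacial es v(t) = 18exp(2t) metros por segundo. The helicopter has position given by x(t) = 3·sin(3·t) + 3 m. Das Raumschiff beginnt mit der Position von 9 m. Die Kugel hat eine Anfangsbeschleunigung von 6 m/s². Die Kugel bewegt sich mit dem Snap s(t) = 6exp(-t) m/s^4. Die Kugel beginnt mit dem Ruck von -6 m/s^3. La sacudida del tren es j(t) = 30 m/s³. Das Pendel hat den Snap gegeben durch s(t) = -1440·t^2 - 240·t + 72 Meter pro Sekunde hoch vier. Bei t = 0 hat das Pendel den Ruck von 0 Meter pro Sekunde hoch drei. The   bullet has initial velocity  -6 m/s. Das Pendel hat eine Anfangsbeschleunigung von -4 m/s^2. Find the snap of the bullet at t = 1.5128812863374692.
From the given snap equation s(t) = 6·exp(-t), we substitute t = 1.5128812863374692 to get s = 1.32164633492673.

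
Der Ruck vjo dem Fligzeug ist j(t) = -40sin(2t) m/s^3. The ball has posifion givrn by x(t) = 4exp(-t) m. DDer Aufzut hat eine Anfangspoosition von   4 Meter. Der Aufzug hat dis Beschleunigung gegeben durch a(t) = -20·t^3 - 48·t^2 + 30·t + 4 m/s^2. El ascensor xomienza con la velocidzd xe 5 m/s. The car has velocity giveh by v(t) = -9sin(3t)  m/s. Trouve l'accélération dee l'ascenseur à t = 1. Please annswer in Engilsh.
Using a(t) = -20·t^3 - 48·t^2 + 30·t + 4 and substituting t = 1, we find a = -34.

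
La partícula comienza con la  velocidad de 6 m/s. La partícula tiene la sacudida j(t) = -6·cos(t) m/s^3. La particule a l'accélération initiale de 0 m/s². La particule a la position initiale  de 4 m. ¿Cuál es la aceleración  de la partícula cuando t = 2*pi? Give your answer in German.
Wir müssen das Integral unserer Gleichung für den Ruck j(t) = -6·cos(t) 1-mal finden. Durch Integration von dem Ruck und Verwendung der Anfangsbedingung a(0) = 0, erhalten wir a(t) = -6·sin(t). Aus der Gleichung für die Beschleunigung a(t) = -6·sin(t), setzen wir t = 2*pi ein und erhalten a = 0.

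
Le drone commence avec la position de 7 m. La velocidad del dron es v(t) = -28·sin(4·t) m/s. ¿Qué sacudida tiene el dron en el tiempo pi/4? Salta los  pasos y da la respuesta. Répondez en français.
j(pi/4) = 0.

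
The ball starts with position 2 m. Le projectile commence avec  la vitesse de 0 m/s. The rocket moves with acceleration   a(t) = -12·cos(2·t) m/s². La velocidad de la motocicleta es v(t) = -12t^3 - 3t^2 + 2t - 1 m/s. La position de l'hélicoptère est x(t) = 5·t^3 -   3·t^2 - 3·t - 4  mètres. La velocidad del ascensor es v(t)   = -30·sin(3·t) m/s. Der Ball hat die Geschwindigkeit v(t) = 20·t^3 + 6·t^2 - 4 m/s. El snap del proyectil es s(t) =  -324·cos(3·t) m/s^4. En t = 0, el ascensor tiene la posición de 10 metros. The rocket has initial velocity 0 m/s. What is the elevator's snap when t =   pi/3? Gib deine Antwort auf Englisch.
To solve this, we need to take 3 derivatives of our velocity equation v(t) = -30·sin(3·t). Taking d/dt of v(t), we find a(t) = -90·cos(3·t). Differentiating acceleration, we get jerk: j(t) = 270·sin(3·t). Differentiating jerk, we get snap: s(t) = 810·cos(3·t). We have snap s(t) = 810·cos(3·t). Substituting t = pi/3: s(pi/3) = -810.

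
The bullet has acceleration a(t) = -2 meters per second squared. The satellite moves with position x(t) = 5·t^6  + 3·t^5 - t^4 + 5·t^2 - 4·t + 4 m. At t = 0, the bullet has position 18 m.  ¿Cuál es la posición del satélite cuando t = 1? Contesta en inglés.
From the given position equation x(t) = 5·t^6 + 3·t^5 - t^4 + 5·t^2 - 4·t + 4, we substitute t = 1 to get x = 12.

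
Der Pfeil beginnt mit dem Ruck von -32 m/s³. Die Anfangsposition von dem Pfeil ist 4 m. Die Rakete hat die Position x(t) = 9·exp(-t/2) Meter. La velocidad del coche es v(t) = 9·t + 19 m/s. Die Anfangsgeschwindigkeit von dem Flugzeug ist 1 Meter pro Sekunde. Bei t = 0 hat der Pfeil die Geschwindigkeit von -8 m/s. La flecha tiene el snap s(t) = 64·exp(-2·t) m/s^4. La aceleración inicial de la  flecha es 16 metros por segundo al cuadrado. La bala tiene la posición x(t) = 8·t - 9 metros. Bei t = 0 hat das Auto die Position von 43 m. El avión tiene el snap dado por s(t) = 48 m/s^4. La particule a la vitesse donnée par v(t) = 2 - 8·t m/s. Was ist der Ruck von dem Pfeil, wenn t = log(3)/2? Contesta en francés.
Pour résoudre ceci, nous devons prendre 1 primitive de notre équation du snap s(t) = 64·exp(-2·t). L'intégrale du snap, avec j(0) = -32, donne le jerk: j(t) = -32·exp(-2·t). En utilisant j(t) = -32·exp(-2·t) et en substituant t = log(3)/2, nous trouvons j = -32/3.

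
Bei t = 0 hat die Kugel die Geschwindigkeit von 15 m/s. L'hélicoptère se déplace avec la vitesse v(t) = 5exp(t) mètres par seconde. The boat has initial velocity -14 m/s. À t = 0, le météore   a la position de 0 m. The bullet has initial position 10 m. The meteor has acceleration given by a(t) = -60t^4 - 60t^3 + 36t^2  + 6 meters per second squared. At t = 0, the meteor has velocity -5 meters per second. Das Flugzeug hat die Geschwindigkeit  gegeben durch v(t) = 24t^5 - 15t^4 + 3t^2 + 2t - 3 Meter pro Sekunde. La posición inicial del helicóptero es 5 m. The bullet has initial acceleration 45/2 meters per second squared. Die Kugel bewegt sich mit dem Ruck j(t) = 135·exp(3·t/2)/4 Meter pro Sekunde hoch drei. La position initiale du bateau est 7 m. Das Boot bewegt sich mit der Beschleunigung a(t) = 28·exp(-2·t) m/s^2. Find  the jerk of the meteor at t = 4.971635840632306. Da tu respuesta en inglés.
We must differentiate our acceleration equation a(t) = -60·t^4 - 60·t^3 + 36·t^2 + 6 1 time. Differentiating acceleration, we get jerk: j(t) = -240·t^3 - 180·t^2 + 72·t. We have jerk j(t) = -240·t^3 - 180·t^2 + 72·t. Substituting t = 4.971635840632306: j(4.971635840632306) = -33583.4674937969.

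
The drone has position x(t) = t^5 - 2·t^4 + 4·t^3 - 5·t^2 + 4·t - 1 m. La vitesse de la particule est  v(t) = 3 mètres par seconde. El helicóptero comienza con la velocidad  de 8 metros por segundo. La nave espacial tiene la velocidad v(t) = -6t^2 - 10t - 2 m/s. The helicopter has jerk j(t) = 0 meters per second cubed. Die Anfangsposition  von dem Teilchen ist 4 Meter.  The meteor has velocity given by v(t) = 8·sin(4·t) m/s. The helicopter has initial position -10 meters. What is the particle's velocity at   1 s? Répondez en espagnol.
Usando v(t) = 3 y sustituyendo t = 1, encontramos v = 3.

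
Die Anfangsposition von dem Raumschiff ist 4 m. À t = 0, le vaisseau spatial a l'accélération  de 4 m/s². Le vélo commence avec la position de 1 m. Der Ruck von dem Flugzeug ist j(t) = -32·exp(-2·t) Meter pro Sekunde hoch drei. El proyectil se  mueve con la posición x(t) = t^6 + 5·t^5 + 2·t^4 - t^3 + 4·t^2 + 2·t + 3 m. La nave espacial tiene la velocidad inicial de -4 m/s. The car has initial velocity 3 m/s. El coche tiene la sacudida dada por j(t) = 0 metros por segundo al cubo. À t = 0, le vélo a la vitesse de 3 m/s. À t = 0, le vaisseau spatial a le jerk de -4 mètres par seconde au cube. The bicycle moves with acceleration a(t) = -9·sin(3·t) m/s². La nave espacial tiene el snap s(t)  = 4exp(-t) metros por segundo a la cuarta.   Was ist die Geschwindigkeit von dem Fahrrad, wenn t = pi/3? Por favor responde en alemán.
Ausgehend von der Beschleunigung a(t) = -9·sin(3·t), nehmen wir 1 Integral. Mit ∫a(t)dt und Anwendung von v(0) = 3, finden wir v(t) = 3·cos(3·t). Wir haben die Geschwindigkeit v(t) = 3·cos(3·t). Durch Einsetzen von t = pi/3: v(pi/3) = -3.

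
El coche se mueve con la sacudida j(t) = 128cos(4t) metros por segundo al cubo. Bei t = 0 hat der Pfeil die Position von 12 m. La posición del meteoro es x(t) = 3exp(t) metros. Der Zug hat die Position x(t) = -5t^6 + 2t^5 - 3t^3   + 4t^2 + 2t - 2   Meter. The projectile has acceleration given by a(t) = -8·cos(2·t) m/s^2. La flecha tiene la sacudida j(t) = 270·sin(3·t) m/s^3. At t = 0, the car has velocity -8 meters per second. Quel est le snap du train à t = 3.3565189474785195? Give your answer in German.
Wir müssen unsere Gleichung für die Position x(t) = -5·t^6 + 2·t^5 - 3·t^3 + 4·t^2 + 2·t - 2 4-mal ableiten. Durch Ableiten von der Position erhalten wir die Geschwindigkeit: v(t) = -30·t^5 + 10·t^4 - 9·t^2 + 8·t + 2. Mit d/dt von v(t) finden wir a(t) = -150·t^4 + 40·t^3 - 18·t + 8. Durch Ableiten von der Beschleunigung erhalten wir den Ruck: j(t) = -600·t^3 + 120·t^2 - 18. Die Ableitung von dem Ruck ergibt den Snap: s(t) = -1800·t^2 + 240·t. Mit s(t) = -1800·t^2 + 240·t und Einsetzen von t = 3.3565189474785195, finden wir s = -19473.6304532133.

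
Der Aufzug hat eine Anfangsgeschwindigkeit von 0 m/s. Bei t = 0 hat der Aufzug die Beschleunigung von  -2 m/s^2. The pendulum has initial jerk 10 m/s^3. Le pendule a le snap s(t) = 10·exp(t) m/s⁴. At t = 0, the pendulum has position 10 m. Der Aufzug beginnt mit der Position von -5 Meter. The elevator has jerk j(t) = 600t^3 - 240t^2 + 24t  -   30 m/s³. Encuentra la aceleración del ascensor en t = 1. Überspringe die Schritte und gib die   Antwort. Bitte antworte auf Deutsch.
a(1) = 50.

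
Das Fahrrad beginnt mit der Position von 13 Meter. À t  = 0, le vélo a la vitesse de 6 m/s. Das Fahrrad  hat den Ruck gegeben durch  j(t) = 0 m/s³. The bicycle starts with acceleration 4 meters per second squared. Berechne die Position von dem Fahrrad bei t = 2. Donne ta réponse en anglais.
We need to integrate our jerk equation j(t) = 0 3 times. Taking ∫j(t)dt and applying a(0) = 4, we find a(t) = 4. The integral of acceleration, with v(0) = 6, gives velocity: v(t) = 4·t + 6. The integral of velocity is position. Using x(0) = 13, we get x(t) = 2·t^2 + 6·t + 13. We have position x(t) = 2·t^2 + 6·t + 13. Substituting t = 2: x(2) = 33.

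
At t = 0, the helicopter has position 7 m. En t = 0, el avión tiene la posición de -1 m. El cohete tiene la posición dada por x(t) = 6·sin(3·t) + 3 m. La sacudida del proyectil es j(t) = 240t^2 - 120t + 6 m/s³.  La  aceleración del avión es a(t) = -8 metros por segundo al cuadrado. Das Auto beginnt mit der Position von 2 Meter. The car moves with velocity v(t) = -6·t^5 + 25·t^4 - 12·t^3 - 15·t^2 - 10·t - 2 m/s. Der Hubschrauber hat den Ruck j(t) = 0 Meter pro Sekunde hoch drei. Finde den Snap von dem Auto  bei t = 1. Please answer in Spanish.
Partiendo de la velocidad v(t) = -6·t^5 + 25·t^4 - 12·t^3 - 15·t^2 - 10·t - 2, tomamos 3 derivadas. La derivada de la velocidad da la aceleración: a(t) = -30·t^4 + 100·t^3 - 36·t^2 - 30·t - 10. Derivando la aceleración, obtenemos la sacudida: j(t) = -120·t^3 + 300·t^2 - 72·t - 30. Tomando d/dt de j(t), encontramos s(t) = -360·t^2 + 600·t - 72. Tenemos el snap s(t) = -360·t^2 + 600·t - 72. Sustituyendo t = 1: s(1) = 168.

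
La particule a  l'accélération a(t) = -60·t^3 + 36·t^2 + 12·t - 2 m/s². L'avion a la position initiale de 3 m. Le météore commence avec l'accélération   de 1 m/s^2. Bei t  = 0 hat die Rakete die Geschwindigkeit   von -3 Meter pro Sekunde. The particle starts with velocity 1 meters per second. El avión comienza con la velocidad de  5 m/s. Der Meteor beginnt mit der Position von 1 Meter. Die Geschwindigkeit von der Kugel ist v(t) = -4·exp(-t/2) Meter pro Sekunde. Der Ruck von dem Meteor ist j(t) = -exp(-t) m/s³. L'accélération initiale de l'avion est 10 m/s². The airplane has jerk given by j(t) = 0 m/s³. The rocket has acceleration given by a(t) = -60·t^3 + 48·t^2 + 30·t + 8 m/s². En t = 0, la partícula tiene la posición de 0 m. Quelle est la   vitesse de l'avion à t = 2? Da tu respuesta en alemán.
Wir müssen unsere Gleichung für den Ruck j(t) = 0 2-mal integrieren. Mit ∫j(t)dt und Anwendung von a(0) = 10, finden wir a(t) = 10. Durch Integration von der Beschleunigung und Verwendung der Anfangsbedingung v(0) = 5, erhalten wir v(t) = 10·t + 5. Mit v(t) = 10·t + 5 und Einsetzen von t = 2, finden wir v = 25.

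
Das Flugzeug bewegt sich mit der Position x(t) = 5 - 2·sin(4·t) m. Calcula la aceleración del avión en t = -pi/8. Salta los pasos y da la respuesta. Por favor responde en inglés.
a(-pi/8) = -32.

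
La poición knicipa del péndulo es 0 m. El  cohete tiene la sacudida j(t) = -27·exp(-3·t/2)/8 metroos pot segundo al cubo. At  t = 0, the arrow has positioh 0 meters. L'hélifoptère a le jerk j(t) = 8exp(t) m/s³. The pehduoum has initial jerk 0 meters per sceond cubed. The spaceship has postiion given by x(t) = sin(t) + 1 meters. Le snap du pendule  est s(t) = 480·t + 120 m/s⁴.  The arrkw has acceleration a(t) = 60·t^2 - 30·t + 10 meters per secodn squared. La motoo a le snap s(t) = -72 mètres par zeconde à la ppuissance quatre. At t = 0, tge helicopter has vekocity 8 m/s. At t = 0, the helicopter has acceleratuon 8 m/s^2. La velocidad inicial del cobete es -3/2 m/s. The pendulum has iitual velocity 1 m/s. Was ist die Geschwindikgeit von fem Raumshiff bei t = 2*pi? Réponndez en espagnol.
Para resolver esto, necesitamos tomar 1 derivada de nuestra ecuación de la posición x(t) = sin(t) + 1. La derivada de la posición da la velocidad: v(t) = cos(t). Tenemos la velocidad v(t) = cos(t). Sustituyendo t = 2*pi: v(2*pi) = 1.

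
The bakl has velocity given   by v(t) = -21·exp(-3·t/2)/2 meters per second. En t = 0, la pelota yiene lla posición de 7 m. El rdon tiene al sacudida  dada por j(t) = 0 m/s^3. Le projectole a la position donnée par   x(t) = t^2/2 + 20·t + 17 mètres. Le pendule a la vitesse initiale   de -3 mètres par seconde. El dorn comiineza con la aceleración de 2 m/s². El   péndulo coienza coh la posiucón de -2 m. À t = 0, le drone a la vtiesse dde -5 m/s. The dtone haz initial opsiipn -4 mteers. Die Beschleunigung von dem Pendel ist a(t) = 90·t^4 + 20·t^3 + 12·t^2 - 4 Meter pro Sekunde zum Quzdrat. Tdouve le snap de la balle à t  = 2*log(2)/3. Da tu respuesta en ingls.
Starting from velocity v(t) = -21·exp(-3·t/2)/2, we take 3 derivatives. The derivative of velocity gives acceleration: a(t) = 63·exp(-3·t/2)/4. Differentiating acceleration, we get jerk: j(t) = -189·exp(-3·t/2)/8. The derivative of jerk gives snap: s(t) = 567·exp(-3·t/2)/16. Using s(t) = 567·exp(-3·t/2)/16 and substituting t = 2*log(2)/3, we find s = 567/32.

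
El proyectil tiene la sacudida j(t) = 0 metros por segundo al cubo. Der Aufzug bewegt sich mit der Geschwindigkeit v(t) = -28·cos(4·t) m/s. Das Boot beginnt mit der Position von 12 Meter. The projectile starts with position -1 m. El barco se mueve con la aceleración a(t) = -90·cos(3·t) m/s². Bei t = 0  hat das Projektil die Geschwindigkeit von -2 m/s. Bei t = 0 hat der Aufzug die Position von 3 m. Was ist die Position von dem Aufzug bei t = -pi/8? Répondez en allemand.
Wir müssen unsere Gleichung für die Geschwindigkeit v(t) = -28·cos(4·t) 1-mal integrieren. Die Stammfunktion von der Geschwindigkeit, mit x(0) = 3, ergibt die Position: x(t) = 3 - 7·sin(4·t). Aus der Gleichung für die Position x(t) = 3 - 7·sin(4·t), setzen wir t = -pi/8 ein und erhalten x = 10.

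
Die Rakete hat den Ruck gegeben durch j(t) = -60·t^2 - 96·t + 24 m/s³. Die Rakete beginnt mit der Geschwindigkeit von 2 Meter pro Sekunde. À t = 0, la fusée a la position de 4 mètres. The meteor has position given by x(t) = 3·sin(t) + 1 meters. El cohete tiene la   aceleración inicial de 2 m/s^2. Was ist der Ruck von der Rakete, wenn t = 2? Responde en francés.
De l'équation du jerk j(t) = -60·t^2 - 96·t + 24, nous substituons t = 2 pour obtenir j = -408.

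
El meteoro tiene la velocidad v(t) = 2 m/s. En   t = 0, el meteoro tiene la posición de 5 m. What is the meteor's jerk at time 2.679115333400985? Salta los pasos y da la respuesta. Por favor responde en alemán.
Der Ruck bei t = 2.679115333400985 ist j = 0.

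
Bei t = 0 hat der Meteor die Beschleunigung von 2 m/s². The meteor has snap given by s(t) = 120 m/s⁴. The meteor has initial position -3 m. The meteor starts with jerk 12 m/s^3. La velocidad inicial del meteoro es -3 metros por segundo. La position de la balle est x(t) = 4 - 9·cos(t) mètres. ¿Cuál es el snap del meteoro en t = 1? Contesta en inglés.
We have snap s(t) = 120. Substituting t = 1: s(1) = 120.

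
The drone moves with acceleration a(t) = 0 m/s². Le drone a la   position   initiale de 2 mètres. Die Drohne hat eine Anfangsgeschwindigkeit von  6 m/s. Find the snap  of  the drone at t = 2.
We must differentiate our acceleration equation a(t) = 0 2 times. Taking d/dt of a(t), we find j(t) = 0. Taking d/dt of j(t), we find s(t) = 0. We have snap s(t) = 0. Substituting t = 2: s(2) = 0.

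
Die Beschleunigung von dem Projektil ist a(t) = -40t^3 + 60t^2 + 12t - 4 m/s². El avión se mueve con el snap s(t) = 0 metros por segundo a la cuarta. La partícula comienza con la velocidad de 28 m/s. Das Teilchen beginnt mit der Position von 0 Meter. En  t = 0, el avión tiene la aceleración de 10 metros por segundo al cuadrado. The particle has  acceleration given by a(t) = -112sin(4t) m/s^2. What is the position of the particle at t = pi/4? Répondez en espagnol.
Debemos encontrar la integral de nuestra ecuación de la aceleración a(t) = -112·sin(4·t) 2 veces. Integrando la aceleración y usando la condición inicial v(0) = 28, obtenemos v(t) = 28·cos(4·t). La integral de la velocidad, con x(0) = 0, da la posición: x(t) = 7·sin(4·t). De la ecuación de la posición x(t) = 7·sin(4·t), sustituimos t = pi/4 para obtener x = 0.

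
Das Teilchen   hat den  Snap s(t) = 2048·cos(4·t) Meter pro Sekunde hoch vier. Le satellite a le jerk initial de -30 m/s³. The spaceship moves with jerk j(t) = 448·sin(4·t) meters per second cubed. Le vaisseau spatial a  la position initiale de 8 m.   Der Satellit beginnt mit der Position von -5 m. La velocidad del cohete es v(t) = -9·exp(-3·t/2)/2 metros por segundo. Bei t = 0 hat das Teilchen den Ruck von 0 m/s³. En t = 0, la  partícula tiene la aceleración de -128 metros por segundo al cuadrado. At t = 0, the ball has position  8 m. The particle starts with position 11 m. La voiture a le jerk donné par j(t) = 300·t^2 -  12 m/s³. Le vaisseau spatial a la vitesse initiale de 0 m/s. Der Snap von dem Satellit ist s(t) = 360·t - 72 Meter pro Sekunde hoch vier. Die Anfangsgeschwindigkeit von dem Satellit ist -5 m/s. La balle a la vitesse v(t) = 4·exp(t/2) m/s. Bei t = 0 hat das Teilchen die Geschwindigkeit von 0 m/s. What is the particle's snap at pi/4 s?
We have snap s(t) = 2048·cos(4·t). Substituting t = pi/4: s(pi/4) = -2048.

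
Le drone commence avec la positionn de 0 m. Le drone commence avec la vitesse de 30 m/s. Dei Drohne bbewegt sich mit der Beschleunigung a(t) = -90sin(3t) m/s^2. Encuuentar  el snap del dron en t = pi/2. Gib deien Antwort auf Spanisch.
Para resolver esto, necesitamos tomar 2 derivadas de nuestra ecuación de la aceleración a(t) = -90·sin(3·t). Derivando la aceleración, obtenemos la sacudida: j(t) = -270·cos(3·t). Derivando la sacudida, obtenemos el snap: s(t) = 810·sin(3·t). De la ecuación del snap s(t) = 810·sin(3·t), sustituimos t = pi/2 para obtener s = -810.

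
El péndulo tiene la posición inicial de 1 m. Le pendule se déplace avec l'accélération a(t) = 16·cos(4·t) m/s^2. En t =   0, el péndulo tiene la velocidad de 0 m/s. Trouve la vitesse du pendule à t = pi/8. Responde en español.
Para resolver esto, necesitamos tomar 1 integral de nuestra ecuación de la aceleración a(t) = 16·cos(4·t). La antiderivada de la aceleración, con v(0) = 0, da la velocidad: v(t) = 4·sin(4·t). De la ecuación de la velocidad v(t) = 4·sin(4·t), sustituimos t = pi/8 para obtener v = 4.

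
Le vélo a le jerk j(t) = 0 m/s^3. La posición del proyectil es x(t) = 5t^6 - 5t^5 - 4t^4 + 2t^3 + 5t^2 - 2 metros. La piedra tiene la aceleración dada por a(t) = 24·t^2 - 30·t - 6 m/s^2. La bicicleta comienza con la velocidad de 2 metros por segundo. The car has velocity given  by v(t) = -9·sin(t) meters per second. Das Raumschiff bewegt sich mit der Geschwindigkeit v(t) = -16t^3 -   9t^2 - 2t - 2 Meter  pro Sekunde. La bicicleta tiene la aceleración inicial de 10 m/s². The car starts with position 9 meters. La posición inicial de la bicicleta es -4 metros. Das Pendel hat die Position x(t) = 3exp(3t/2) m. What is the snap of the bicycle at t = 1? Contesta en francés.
En partant du jerk j(t) = 0, nous prenons 1 dérivée. La dérivée du jerk donne le snap: s(t) = 0. Nous avons le snap s(t) = 0. En substituant t = 1: s(1) = 0.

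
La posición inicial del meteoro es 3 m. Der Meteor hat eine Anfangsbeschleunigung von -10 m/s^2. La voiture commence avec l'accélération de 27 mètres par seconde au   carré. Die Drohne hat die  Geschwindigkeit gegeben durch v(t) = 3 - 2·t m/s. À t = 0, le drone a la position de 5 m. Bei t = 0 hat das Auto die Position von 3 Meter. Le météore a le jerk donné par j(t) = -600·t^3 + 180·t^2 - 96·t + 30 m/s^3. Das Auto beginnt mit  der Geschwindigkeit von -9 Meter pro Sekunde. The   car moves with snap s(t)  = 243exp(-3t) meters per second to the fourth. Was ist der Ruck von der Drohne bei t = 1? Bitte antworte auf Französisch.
Nous devons dériver notre équation de la vitesse v(t) = 3 - 2·t 2 fois. La dérivée de la vitesse donne l'accélération: a(t) = -2. En prenant d/dt de a(t), nous trouvons j(t) = 0. De l'équation du jerk j(t) = 0, nous substituons t = 1 pour obtenir j = 0.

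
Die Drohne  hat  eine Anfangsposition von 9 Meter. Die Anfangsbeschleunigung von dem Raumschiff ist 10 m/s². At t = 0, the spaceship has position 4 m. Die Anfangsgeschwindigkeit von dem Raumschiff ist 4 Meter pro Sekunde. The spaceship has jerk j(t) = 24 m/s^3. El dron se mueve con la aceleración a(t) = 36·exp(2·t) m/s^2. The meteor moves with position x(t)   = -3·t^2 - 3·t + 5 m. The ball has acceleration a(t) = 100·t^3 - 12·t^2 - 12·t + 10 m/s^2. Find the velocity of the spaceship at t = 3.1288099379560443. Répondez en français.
Nous devons trouver la primitive de notre équation du jerk j(t) = 24 2 fois. En prenant ∫j(t)dt et en appliquant a(0) = 10, nous trouvons a(t) = 24·t + 10. En prenant ∫a(t)dt et en appliquant v(0) = 4, nous trouvons v(t) = 12·t^2 + 10·t + 4. Nous avons la vitesse v(t) = 12·t^2 + 10·t + 4. En substituant t = 3.1288099379560443: v(3.1288099379560443) = 152.761518913790.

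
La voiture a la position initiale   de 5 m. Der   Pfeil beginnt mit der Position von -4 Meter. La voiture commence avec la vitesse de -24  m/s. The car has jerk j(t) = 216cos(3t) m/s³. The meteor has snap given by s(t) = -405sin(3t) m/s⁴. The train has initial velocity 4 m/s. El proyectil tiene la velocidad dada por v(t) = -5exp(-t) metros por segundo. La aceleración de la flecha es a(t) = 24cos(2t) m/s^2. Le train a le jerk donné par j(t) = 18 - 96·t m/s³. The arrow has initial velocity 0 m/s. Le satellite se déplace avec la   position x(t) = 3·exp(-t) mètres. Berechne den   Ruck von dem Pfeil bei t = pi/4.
Ausgehend von der Beschleunigung a(t) = 24·cos(2·t), nehmen wir 1 Ableitung. Mit d/dt von a(t) finden wir j(t) = -48·sin(2·t). Wir haben den Ruck j(t) = -48·sin(2·t). Durch Einsetzen von t = pi/4: j(pi/4) = -48.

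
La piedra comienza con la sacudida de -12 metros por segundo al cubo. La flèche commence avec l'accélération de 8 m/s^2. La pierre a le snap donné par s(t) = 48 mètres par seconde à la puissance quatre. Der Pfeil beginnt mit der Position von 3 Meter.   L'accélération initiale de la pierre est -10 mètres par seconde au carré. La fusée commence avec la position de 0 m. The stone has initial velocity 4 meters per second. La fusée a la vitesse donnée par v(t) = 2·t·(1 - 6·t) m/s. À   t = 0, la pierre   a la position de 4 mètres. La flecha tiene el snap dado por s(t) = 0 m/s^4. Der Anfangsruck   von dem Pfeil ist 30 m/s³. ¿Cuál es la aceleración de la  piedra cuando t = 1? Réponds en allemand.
Wir müssen das Integral unserer Gleichung für den Snap s(t) = 48 2-mal finden. Das Integral von dem Snap, mit j(0) = -12, ergibt den Ruck: j(t) = 48·t - 12. Die Stammfunktion von dem Ruck, mit a(0) = -10, ergibt die Beschleunigung: a(t) = 24·t^2 - 12·t - 10. Wir haben die Beschleunigung a(t) = 24·t^2 - 12·t - 10. Durch Einsetzen von t = 1: a(1) = 2.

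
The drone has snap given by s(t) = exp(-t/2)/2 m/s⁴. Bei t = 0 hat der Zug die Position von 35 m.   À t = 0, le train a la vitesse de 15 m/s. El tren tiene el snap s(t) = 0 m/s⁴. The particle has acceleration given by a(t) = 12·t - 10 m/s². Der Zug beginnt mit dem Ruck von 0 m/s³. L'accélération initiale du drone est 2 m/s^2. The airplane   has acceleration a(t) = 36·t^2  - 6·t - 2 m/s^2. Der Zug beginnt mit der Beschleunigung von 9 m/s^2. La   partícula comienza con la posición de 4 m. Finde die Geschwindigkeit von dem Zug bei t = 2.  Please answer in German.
Um dies zu lösen, müssen wir 3 Integrale unserer Gleichung für den Snap s(t) = 0 finden. Das Integral von dem Snap, mit j(0) = 0, ergibt den Ruck: j(t) = 0. Das Integral von dem Ruck, mit a(0) = 9, ergibt die Beschleunigung: a(t) = 9. Das Integral von der Beschleunigung ist die Geschwindigkeit. Mit v(0) = 15 erhalten wir v(t) = 9·t + 15. Wir haben die Geschwindigkeit v(t) = 9·t + 15. Durch Einsetzen von t = 2: v(2) = 33.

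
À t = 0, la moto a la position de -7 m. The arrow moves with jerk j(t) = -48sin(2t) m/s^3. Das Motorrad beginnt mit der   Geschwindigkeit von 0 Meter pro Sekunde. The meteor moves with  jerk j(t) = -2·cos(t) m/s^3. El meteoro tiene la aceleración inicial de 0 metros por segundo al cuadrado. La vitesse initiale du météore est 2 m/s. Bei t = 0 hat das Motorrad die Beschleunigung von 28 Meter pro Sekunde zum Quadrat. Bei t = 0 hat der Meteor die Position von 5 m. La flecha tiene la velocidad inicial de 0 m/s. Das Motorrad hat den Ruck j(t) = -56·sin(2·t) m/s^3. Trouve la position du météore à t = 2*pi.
Nous devons intégrer notre équation du jerk j(t) = -2·cos(t) 3 fois. La primitive du jerk est l'accélération. En utilisant a(0) = 0, nous obtenons a(t) = -2·sin(t). En intégrant l'accélération et en utilisant la condition initiale v(0) = 2, nous obtenons v(t) = 2·cos(t). La primitive de la vitesse est la position. En utilisant x(0) = 5, nous obtenons x(t) = 2·sin(t) + 5. En utilisant x(t) = 2·sin(t) + 5 et en substituant t = 2*pi, nous trouvons x = 5.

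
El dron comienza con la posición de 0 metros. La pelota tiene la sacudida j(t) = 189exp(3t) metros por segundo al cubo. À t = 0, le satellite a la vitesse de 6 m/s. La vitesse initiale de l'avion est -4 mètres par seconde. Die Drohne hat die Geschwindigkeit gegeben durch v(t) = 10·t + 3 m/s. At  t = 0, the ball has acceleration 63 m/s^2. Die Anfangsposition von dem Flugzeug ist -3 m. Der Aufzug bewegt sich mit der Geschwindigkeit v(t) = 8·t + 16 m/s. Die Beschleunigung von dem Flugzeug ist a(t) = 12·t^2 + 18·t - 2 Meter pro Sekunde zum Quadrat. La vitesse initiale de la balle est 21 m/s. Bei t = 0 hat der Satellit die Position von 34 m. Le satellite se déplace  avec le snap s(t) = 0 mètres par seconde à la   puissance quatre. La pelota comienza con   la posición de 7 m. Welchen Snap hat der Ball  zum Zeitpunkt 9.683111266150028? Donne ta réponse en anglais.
To solve this, we need to take 1 derivative of our jerk equation j(t) = 189·exp(3·t). Differentiating jerk, we get snap: s(t) = 567·exp(3·t). From the given snap equation s(t) = 567·exp(3·t), we substitute t = 9.683111266150028 to get s = 2.34179260656189E+15.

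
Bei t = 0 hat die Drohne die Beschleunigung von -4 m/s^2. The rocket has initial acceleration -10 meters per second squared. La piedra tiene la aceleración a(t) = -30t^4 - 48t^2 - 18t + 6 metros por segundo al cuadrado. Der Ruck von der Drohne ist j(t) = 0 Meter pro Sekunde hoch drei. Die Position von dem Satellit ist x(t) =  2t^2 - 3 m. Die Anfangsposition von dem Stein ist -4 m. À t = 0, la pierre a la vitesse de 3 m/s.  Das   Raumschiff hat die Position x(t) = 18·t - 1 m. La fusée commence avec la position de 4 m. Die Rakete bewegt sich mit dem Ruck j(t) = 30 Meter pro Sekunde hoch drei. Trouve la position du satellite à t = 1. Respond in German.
Wir haben die Position x(t) = 2·t^2 - 3. Durch Einsetzen von t = 1: x(1) = -1.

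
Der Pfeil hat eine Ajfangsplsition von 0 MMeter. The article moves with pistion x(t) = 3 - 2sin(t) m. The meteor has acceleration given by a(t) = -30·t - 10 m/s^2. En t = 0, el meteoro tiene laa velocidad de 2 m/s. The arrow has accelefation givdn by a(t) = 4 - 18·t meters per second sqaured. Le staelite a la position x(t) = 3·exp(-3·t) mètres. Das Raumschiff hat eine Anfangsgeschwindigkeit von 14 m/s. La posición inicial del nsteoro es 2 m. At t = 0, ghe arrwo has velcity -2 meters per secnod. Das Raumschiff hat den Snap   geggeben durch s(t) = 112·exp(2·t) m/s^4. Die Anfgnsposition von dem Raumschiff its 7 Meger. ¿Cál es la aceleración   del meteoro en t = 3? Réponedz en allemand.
Wir haben die Beschleunigung a(t) = -30·t - 10. Durch Einsetzen von t = 3: a(3) = -100.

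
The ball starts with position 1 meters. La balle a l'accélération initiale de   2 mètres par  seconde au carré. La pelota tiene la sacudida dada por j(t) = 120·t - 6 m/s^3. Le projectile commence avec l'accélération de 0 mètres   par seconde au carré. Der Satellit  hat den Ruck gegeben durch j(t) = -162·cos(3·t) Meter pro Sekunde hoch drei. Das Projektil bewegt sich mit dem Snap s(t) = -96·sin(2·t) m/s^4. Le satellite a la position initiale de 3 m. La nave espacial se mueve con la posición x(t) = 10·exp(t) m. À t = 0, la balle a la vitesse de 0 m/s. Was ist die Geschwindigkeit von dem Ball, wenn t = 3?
Wir müssen unsere Gleichung für den Ruck j(t) = 120·t - 6 2-mal integrieren. Durch Integration von dem Ruck und Verwendung der Anfangsbedingung a(0) = 2, erhalten wir a(t) = 60·t^2 - 6·t + 2. Das Integral von der Beschleunigung ist die Geschwindigkeit. Mit v(0) = 0 erhalten wir v(t) = t·(20·t^2 - 3·t + 2). Aus der Gleichung für die Geschwindigkeit v(t) = t·(20·t^2 - 3·t + 2), setzen wir t = 3 ein und erhalten v = 519.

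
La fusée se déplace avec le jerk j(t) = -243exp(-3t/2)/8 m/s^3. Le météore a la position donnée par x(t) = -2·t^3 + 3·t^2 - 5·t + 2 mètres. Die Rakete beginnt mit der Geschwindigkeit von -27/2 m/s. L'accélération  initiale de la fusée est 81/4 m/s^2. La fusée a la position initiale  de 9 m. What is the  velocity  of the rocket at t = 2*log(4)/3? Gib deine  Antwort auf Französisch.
En partant du jerk j(t) = -243·exp(-3·t/2)/8, nous prenons 2 intégrales. En prenant ∫j(t)dt et en appliquant a(0) = 81/4, nous trouvons a(t) = 81·exp(-3·t/2)/4. En intégrant l'accélération et en utilisant la condition initiale v(0) = -27/2, nous obtenons v(t) = -27·exp(-3·t/2)/2. Nous avons la vitesse v(t) = -27·exp(-3·t/2)/2. En substituant t = 2*log(4)/3: v(2*log(4)/3) = -27/8.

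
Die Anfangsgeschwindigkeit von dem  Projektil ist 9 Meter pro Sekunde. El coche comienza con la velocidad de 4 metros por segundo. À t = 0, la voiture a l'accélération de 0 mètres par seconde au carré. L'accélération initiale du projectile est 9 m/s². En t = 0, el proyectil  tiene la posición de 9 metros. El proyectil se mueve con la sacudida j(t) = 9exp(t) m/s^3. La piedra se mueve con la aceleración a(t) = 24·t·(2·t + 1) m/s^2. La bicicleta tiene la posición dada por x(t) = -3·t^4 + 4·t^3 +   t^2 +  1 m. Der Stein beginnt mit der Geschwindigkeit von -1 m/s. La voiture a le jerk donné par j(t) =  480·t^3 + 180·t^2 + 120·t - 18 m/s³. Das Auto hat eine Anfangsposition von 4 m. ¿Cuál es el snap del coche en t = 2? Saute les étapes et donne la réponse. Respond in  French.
Le snap à t = 2 est s = 6600.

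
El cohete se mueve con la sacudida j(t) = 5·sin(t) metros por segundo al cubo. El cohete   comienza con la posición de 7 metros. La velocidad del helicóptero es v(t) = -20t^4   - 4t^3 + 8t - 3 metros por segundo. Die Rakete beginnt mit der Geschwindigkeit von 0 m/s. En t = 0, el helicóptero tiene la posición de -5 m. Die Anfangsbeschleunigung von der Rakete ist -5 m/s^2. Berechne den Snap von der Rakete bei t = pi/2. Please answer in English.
Starting from jerk j(t) = 5·sin(t), we take 1 derivative. Differentiating jerk, we get snap: s(t) = 5·cos(t). We have snap s(t) = 5·cos(t). Substituting t = pi/2: s(pi/2) = 0.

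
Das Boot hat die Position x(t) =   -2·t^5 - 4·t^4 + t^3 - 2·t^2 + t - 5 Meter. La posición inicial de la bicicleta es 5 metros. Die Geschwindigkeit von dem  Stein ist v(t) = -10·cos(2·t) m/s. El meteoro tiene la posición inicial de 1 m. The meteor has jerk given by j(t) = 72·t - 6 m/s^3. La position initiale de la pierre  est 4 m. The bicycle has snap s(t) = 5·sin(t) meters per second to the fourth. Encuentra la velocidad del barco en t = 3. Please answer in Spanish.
Para resolver esto, necesitamos tomar 1 derivada de nuestra ecuación de la posición x(t) = -2·t^5 - 4·t^4 + t^3 - 2·t^2 + t - 5. Derivando la posición, obtenemos la velocidad: v(t) = -10·t^4 - 16·t^3 + 3·t^2 - 4·t + 1. Usando v(t) = -10·t^4 - 16·t^3 + 3·t^2 - 4·t + 1 y sustituyendo t = 3, encontramos v = -1226.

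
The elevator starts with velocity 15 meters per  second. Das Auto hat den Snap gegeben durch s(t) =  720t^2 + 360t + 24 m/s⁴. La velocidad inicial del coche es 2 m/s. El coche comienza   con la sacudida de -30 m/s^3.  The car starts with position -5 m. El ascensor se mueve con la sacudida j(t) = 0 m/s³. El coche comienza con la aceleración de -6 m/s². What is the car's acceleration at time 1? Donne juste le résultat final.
The acceleration at t = 1 is a = 96.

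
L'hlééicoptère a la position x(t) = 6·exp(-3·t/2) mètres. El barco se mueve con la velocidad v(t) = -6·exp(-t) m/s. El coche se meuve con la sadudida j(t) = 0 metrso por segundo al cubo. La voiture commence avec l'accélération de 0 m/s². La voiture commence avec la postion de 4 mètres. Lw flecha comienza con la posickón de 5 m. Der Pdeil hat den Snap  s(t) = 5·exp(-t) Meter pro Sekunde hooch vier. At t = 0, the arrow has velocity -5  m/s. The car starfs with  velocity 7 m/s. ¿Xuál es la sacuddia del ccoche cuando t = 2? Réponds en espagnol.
Tenemos la sacudida j(t) = 0. Sustituyendo t = 2: j(2) = 0.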